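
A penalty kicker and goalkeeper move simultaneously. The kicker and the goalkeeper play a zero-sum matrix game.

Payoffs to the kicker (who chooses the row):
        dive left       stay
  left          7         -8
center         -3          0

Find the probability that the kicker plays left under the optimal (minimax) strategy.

1/6

Row minima are -8 and -3, so the kicker's maximin is -3; column maxima are 7 and 0, so the goalkeeper's minimax is 0. These differ, so the equilibrium is in mixed strategies.
Let the kicker play left with probability p. The goalkeeper is indifferent when 7p − 3(1−p) = −8p, giving p = 1/6.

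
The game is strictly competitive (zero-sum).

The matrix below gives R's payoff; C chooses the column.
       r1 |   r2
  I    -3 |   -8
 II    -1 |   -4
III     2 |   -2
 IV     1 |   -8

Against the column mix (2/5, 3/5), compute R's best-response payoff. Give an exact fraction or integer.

I: (-3)·(2/5) + (-8)·(3/5) = -6.
II: (-1)·(2/5) + (-4)·(3/5) = -14/5.
III: (2)·(2/5) + (-2)·(3/5) = -2/5.
IV: (1)·(2/5) + (-8)·(3/5) = -22/5.
The best pure response is III with expected payoff -2/5.

-2/5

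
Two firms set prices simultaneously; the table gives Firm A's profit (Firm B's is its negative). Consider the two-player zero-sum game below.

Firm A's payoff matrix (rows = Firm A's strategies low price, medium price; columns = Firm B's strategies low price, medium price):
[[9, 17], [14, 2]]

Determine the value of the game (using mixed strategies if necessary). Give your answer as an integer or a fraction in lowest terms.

11

Row minima are 9 and 2, so Firm A's maximin is 9; column maxima are 14 and 17, so Firm B's minimax is 14. These differ, so the equilibrium is in mixed strategies.
Let Firm A play low price with probability p. Firm B is indifferent when 9p + 14(1−p) = 17p + 2(1−p), giving p = 3/5.
Let Firm B play low price with probability q. Firm A is indifferent when 9q + 17(1−q) = 14q + 2(1−q), giving q = 3/4.
The value is 9·(3/4) + (17)·(1/4) = 11.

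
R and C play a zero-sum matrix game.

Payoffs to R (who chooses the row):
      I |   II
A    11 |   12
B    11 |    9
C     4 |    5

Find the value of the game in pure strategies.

Row minima: 11, 9, 4 → R's maximin is 11.
Column maxima: 11, 12 → C's minimax is 11.
They coincide at (A, I), so the value is 11.

11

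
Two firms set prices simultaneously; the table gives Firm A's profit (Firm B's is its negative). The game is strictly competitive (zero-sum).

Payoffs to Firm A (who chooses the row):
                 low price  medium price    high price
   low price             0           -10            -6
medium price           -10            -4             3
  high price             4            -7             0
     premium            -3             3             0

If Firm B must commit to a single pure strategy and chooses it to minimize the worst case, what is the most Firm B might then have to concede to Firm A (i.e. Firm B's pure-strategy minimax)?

3

The worst case (largest entry) in each column is low price: 4, medium price: 3, high price: 3.
The best (smallest) of these is 3.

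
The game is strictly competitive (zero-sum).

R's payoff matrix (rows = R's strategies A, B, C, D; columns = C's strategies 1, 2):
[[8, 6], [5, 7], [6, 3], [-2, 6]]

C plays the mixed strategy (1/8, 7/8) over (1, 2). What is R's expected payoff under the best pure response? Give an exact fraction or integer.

A: (8)·(1/8) + (6)·(7/8) = 25/4.
B: (5)·(1/8) + (7)·(7/8) = 27/4.
C: (6)·(1/8) + (3)·(7/8) = 27/8.
D: (-2)·(1/8) + (6)·(7/8) = 5.
The best pure response is B with expected payoff 27/4.

27/4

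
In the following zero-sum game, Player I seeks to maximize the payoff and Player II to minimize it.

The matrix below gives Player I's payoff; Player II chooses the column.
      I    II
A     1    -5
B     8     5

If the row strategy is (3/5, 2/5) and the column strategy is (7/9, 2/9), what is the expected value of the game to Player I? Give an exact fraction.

Against (7/9, 2/9), each row's expected payoff is A: -1/3; B: 22/3.
Taking the (3/5, 2/5)-weighted average: (3/5)·(-1/3) + (2/5)·(22/3) = 41/15.

41/15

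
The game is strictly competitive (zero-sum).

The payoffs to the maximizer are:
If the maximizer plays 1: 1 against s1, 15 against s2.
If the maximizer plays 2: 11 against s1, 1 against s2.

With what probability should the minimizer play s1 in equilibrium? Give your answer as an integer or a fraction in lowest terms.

7/12

Row minima are 1 and 1, so the maximizer's maximin is 1; column maxima are 11 and 15, so the minimizer's minimax is 11. These differ, so the equilibrium is in mixed strategies.
Let the minimizer play s1 with probability q. The maximizer is indifferent when q + 15(1−q) = 11q + (1−q), giving q = 7/12.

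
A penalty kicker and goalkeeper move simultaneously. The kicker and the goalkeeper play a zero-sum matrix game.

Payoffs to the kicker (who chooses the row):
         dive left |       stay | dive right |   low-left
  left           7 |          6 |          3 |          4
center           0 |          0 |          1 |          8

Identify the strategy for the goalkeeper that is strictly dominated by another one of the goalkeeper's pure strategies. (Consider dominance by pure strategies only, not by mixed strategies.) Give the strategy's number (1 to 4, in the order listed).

The goalkeeper prefers columns that give the kicker less. Compare low-left with dive right: 3 < 4, 1 < 8.
So dive right strictly dominates low-left for the goalkeeper; low-left is strictly dominated.

4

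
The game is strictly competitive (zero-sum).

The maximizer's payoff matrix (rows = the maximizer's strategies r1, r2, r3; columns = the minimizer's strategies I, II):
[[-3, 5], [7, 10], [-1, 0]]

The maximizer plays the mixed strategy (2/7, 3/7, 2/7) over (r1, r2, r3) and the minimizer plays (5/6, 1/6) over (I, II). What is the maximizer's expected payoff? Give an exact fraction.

5/2

Against (5/6, 1/6), each row's expected payoff is r1: -5/3; r2: 15/2; r3: -5/6.
Taking the (2/7, 3/7, 2/7)-weighted average: (2/7)·(-5/3) + (3/7)·(15/2) + (2/7)·(-5/6) = 5/2.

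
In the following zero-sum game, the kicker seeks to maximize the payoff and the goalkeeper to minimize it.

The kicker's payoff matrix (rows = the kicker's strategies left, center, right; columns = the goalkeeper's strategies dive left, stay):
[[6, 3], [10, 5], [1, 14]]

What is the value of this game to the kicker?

Row left is strictly dominated by row center, so the kicker never plays it.
The remaining 2×2 game on (center, right) × (dive left, stay) has no saddle point. Let the kicker play center with probability p; indifference gives 10p + (1−p) = 5p + 14(1−p), so p = 13/18.
Similarly the goalkeeper's optimal q on dive left is 1/2, and the value is 10·(1/2) + (5)·(1/2) = 15/2.

15/2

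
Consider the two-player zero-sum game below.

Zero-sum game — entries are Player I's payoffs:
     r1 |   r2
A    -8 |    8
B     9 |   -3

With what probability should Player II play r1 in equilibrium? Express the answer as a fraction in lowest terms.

11/28

Row minima are -8 and -3, so Player I's maximin is -3; column maxima are 9 and 8, so Player II's minimax is 8. These differ, so the equilibrium is in mixed strategies.
Let Player II play r1 with probability q. Player I is indifferent when −8q + 8(1−q) = 9q − 3(1−q), giving q = 11/28.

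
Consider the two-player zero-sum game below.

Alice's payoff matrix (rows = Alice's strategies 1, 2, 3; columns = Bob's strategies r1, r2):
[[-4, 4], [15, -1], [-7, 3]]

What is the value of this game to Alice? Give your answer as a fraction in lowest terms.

7/3

Row 3 is strictly dominated by row 1, so Alice never plays it.
The remaining 2×2 game on (1, 2) × (r1, r2) has no saddle point. Let Alice play 1 with probability p; indifference gives −4p + 15(1−p) = 4p − (1−p), so p = 2/3.
Similarly Bob's optimal q on r1 is 5/24, and the value is -4·(5/24) + (4)·(19/24) = 7/3.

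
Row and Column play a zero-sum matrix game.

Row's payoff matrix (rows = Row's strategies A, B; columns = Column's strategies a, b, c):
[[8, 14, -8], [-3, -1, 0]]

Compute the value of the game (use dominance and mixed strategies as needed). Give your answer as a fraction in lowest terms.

Column b is strictly dominated by a for Column (it gives Row more in every row).
The remaining 2×2 game on (A, B) × (a, c) has no saddle point. Let Row play A with probability p; indifference gives 8p − 3(1−p) = −8p, so p = 3/19.
Similarly Column's optimal q on a is 8/19, and the value is 8·(8/19) + (-8)·(11/19) = -24/19.

-24/19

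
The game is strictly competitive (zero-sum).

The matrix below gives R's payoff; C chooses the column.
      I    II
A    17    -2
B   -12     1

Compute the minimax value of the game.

Row minima are -2 and -12, so R's maximin is -2; column maxima are 17 and 1, so C's minimax is 1. These differ, so the equilibrium is in mixed strategies.
Let R play A with probability p. C is indifferent when 17p − 12(1−p) = −2p + (1−p), giving p = 13/32.
Let C play I with probability q. R is indifferent when 17q − 2(1−q) = −12q + (1−q), giving q = 3/32.
The value is 17·(3/32) + (-2)·(29/32) = -7/32.

-7/32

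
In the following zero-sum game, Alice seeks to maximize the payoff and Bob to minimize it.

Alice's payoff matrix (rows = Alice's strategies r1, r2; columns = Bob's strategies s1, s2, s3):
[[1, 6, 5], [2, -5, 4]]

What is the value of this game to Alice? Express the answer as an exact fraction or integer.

Column s3 is strictly dominated by s1 for Bob (it gives Alice more in every row).
The remaining 2×2 game on (r1, r2) × (s1, s2) has no saddle point. Let Alice play r1 with probability p; indifference gives p + 2(1−p) = 6p − 5(1−p), so p = 7/12.
Similarly Bob's optimal q on s1 is 11/12, and the value is 1·(11/12) + (6)·(1/12) = 17/12.

17/12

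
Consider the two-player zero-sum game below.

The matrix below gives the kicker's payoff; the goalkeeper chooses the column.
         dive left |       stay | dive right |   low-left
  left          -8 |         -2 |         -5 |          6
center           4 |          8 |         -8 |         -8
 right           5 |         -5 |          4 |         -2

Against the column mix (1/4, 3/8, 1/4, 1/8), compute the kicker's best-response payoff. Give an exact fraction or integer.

left: (-8)·(1/4) + (-2)·(3/8) + (-5)·(1/4) + (6)·(1/8) = -13/4.
center: (4)·(1/4) + (8)·(3/8) + (-8)·(1/4) + (-8)·(1/8) = 1.
right: (5)·(1/4) + (-5)·(3/8) + (4)·(1/4) + (-2)·(1/8) = 1/8.
The best pure response is center with expected payoff 1.

1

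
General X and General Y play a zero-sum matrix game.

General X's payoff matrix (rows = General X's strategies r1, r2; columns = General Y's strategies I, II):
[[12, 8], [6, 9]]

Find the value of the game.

Row minima are 8 and 6, so General X's maximin is 8; column maxima are 12 and 9, so General Y's minimax is 9. These differ, so the equilibrium is in mixed strategies.
Let General X play r1 with probability p. General Y is indifferent when 12p + 6(1−p) = 8p + 9(1−p), giving p = 3/7.
Let General Y play I with probability q. General X is indifferent when 12q + 8(1−q) = 6q + 9(1−q), giving q = 1/7.
The value is 12·(1/7) + (8)·(6/7) = 60/7.

60/7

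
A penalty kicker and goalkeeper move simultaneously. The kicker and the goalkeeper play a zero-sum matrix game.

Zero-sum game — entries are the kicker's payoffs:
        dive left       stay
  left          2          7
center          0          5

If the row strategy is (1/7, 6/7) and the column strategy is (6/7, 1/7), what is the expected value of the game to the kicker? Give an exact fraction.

Against (6/7, 1/7), each row's expected payoff is left: 19/7; center: 5/7.
Taking the (1/7, 6/7)-weighted average: (1/7)·(19/7) + (6/7)·(5/7) = 1.

1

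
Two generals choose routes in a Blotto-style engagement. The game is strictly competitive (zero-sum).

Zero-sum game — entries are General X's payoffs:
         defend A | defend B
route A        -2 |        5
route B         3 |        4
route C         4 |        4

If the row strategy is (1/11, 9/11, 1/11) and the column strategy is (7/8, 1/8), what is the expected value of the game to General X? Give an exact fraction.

31/11

Against (7/8, 1/8), each row's expected payoff is route A: -9/8; route B: 25/8; route C: 4.
Taking the (1/11, 9/11, 1/11)-weighted average: (1/11)·(-9/8) + (9/11)·(25/8) + (1/11)·(4) = 31/11.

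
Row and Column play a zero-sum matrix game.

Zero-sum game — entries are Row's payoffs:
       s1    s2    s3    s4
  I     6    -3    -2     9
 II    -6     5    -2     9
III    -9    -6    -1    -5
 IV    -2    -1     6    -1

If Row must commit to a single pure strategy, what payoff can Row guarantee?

The worst-case payoff for each row is I: -3, II: -6, III: -9, IV: -2.
The best of these is -2.

-2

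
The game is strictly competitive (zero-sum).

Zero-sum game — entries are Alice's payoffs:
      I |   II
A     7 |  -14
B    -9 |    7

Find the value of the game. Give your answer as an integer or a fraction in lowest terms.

Row minima are -14 and -9, so Alice's maximin is -9; column maxima are 7 and 7, so Bob's minimax is 7. These differ, so the equilibrium is in mixed strategies.
Let Alice play A with probability p. Bob is indifferent when 7p − 9(1−p) = −14p + 7(1−p), giving p = 16/37.
Let Bob play I with probability q. Alice is indifferent when 7q − 14(1−q) = −9q + 7(1−q), giving q = 21/37.
The value is 7·(21/37) + (-14)·(16/37) = -77/37.

-77/37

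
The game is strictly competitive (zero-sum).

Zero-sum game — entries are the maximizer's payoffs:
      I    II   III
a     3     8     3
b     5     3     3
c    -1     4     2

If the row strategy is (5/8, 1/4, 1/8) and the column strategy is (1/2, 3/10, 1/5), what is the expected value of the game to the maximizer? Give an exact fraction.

Against (1/2, 3/10, 1/5), each row's expected payoff is a: 9/2; b: 4; c: 11/10.
Taking the (5/8, 1/4, 1/8)-weighted average: (5/8)·(9/2) + (1/4)·(4) + (1/8)·(11/10) = 79/20.

79/20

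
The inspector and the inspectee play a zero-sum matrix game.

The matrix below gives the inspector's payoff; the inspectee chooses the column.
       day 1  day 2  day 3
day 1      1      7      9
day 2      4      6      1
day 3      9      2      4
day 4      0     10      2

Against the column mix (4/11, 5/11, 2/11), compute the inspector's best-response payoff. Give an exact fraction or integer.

57/11

day 1: (1)·(4/11) + (7)·(5/11) + (9)·(2/11) = 57/11.
day 2: (4)·(4/11) + (6)·(5/11) + (1)·(2/11) = 48/11.
day 3: (9)·(4/11) + (2)·(5/11) + (4)·(2/11) = 54/11.
day 4: (0)·(4/11) + (10)·(5/11) + (2)·(2/11) = 54/11.
The best pure response is day 1 with expected payoff 57/11.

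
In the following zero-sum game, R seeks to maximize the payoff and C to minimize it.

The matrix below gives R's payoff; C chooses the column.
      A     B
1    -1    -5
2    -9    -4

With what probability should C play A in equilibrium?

1/9

Row minima are -5 and -9, so R's maximin is -5; column maxima are -1 and -4, so C's minimax is -4. These differ, so the equilibrium is in mixed strategies.
Let C play A with probability q. R is indifferent when −q − 5(1−q) = −9q − 4(1−q), giving q = 1/9.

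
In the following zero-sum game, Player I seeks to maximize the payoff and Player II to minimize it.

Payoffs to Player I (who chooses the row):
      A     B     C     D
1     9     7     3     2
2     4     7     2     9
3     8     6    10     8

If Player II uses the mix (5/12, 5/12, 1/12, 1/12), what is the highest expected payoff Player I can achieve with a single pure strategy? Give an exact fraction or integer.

1: (9)·(5/12) + (7)·(5/12) + (3)·(1/12) + (2)·(1/12) = 85/12.
2: (4)·(5/12) + (7)·(5/12) + (2)·(1/12) + (9)·(1/12) = 11/2.
3: (8)·(5/12) + (6)·(5/12) + (10)·(1/12) + (8)·(1/12) = 22/3.
The best pure response is 3 with expected payoff 22/3.

22/3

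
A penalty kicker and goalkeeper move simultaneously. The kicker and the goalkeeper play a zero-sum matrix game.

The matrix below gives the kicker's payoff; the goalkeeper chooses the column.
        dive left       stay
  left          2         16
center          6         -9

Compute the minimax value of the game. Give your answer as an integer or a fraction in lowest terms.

Row minima are 2 and -9, so the kicker's maximin is 2; column maxima are 6 and 16, so the goalkeeper's minimax is 6. These differ, so the equilibrium is in mixed strategies.
Let the kicker play left with probability p. The goalkeeper is indifferent when 2p + 6(1−p) = 16p − 9(1−p), giving p = 15/29.
Let the goalkeeper play dive left with probability q. The kicker is indifferent when 2q + 16(1−q) = 6q − 9(1−q), giving q = 25/29.
The value is 2·(25/29) + (16)·(4/29) = 114/29.

114/29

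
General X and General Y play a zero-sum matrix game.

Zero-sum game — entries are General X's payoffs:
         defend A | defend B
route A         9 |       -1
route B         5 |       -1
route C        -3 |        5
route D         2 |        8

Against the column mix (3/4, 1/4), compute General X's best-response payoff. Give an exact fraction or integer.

route A: (9)·(3/4) + (-1)·(1/4) = 13/2.
route B: (5)·(3/4) + (-1)·(1/4) = 7/2.
route C: (-3)·(3/4) + (5)·(1/4) = -1.
route D: (2)·(3/4) + (8)·(1/4) = 7/2.
The best pure response is route A with expected payoff 13/2.

13/2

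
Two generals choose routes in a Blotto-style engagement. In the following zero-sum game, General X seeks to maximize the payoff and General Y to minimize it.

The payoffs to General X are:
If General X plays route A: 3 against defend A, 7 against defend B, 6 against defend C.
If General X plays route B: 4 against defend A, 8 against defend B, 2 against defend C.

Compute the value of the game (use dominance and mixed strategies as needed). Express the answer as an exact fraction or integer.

18/5

Column defend B is strictly dominated by defend C for General Y (it gives General X more in every row).
The remaining 2×2 game on (route A, route B) × (defend A, defend C) has no saddle point. Let General X play route A with probability p; indifference gives 3p + 4(1−p) = 6p + 2(1−p), so p = 2/5.
Similarly General Y's optimal q on defend A is 4/5, and the value is 3·(4/5) + (6)·(1/5) = 18/5.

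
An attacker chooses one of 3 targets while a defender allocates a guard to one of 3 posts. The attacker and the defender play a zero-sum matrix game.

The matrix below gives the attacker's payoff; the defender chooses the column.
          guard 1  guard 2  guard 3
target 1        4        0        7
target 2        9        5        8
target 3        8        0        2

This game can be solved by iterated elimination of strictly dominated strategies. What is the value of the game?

Column guard 1 is strictly dominated by guard 2 for the defender (0<4, 5<9, 0<8); eliminate guard 1.
Row target 1 is strictly dominated by row target 2 (5>0, 8>7); eliminate target 1.
Row target 3 is strictly dominated by row target 2 (5>0, 8>2); eliminate target 3.
Column guard 3 is strictly dominated by guard 2 for the defender (5<8); eliminate guard 3.
Only (target 2, guard 2) remains, with payoff 5.

5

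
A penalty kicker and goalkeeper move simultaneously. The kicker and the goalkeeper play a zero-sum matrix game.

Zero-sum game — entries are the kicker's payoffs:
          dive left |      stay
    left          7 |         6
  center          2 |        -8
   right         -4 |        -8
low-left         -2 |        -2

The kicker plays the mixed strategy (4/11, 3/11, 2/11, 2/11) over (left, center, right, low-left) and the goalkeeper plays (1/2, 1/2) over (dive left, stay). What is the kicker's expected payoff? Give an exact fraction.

Against (1/2, 1/2), each row's expected payoff is left: 13/2; center: -3; right: -6; low-left: -2.
Taking the (4/11, 3/11, 2/11, 2/11)-weighted average: (4/11)·(13/2) + (3/11)·(-3) + (2/11)·(-6) + (2/11)·(-2) = 1/11.

1/11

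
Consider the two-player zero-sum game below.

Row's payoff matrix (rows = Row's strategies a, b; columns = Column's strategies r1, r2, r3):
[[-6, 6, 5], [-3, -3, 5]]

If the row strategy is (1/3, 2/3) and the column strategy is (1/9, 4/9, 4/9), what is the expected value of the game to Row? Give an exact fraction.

Against (1/9, 4/9, 4/9), each row's expected payoff is a: 38/9; b: 5/9.
Taking the (1/3, 2/3)-weighted average: (1/3)·(38/9) + (2/3)·(5/9) = 16/9.

16/9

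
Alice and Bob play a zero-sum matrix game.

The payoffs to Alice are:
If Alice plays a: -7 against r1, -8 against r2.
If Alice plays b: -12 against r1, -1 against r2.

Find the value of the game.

-89/12

Row minima are -8 and -12, so Alice's maximin is -8; column maxima are -7 and -1, so Bob's minimax is -7. These differ, so the equilibrium is in mixed strategies.
Let Alice play a with probability p. Bob is indifferent when −7p − 12(1−p) = −8p − (1−p), giving p = 11/12.
Let Bob play r1 with probability q. Alice is indifferent when −7q − 8(1−q) = −12q − (1−q), giving q = 7/12.
The value is -7·(7/12) + (-8)·(5/12) = -89/12.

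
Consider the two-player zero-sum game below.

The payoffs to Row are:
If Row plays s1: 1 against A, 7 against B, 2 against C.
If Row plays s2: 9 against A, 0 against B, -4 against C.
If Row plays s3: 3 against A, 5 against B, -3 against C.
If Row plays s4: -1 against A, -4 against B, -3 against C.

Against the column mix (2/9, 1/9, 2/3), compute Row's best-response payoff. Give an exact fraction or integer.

s1: (1)·(2/9) + (7)·(1/9) + (2)·(2/3) = 7/3.
s2: (9)·(2/9) + (0)·(1/9) + (-4)·(2/3) = -2/3.
s3: (3)·(2/9) + (5)·(1/9) + (-3)·(2/3) = -7/9.
s4: (-1)·(2/9) + (-4)·(1/9) + (-3)·(2/3) = -8/3.
The best pure response is s1 with expected payoff 7/3.

7/3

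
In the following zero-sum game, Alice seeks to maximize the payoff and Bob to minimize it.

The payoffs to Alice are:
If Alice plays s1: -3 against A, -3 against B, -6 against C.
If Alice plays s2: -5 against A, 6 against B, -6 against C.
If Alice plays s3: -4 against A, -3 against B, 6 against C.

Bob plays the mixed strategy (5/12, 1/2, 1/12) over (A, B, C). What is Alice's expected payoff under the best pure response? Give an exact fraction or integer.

s1: (-3)·(5/12) + (-3)·(1/2) + (-6)·(1/12) = -13/4.
s2: (-5)·(5/12) + (6)·(1/2) + (-6)·(1/12) = 5/12.
s3: (-4)·(5/12) + (-3)·(1/2) + (6)·(1/12) = -8/3.
The best pure response is s2 with expected payoff 5/12.

5/12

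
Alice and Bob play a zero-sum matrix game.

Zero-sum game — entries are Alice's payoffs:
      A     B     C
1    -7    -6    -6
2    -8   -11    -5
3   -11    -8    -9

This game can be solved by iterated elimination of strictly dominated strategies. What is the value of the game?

-7

Column C is strictly dominated by A for Bob (-7<-6, -8<-5, -11<-9); eliminate C.
Row 3 is strictly dominated by row 1 (-7>-11, -6>-8); eliminate 3.
Row 2 is strictly dominated by row 1 (-7>-8, -6>-11); eliminate 2.
Column B is strictly dominated by A for Bob (-7<-6); eliminate B.
Only (1, A) remains, with payoff -7.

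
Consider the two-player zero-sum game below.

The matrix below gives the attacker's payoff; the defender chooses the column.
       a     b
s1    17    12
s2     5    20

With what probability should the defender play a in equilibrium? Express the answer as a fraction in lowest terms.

Row minima are 12 and 5, so the attacker's maximin is 12; column maxima are 17 and 20, so the defender's minimax is 17. These differ, so the equilibrium is in mixed strategies.
Let the defender play a with probability q. The attacker is indifferent when 17q + 12(1−q) = 5q + 20(1−q), giving q = 2/5.

2/5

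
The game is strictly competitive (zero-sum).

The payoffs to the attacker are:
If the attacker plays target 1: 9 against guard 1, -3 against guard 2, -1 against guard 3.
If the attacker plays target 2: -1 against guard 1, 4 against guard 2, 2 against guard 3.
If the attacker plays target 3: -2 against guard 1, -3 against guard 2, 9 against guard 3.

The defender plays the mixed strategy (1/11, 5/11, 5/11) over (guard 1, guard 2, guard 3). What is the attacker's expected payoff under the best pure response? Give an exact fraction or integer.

target 1: (9)·(1/11) + (-3)·(5/11) + (-1)·(5/11) = -1.
target 2: (-1)·(1/11) + (4)·(5/11) + (2)·(5/11) = 29/11.
target 3: (-2)·(1/11) + (-3)·(5/11) + (9)·(5/11) = 28/11.
The best pure response is target 2 with expected payoff 29/11.

29/11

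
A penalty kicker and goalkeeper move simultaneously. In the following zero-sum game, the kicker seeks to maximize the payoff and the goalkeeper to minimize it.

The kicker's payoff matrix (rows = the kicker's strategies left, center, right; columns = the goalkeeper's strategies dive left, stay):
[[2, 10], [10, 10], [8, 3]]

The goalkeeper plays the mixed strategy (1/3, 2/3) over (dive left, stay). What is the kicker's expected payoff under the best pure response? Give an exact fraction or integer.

10

left: (2)·(1/3) + (10)·(2/3) = 22/3.
center: (10)·(1/3) + (10)·(2/3) = 10.
right: (8)·(1/3) + (3)·(2/3) = 14/3.
The best pure response is center with expected payoff 10.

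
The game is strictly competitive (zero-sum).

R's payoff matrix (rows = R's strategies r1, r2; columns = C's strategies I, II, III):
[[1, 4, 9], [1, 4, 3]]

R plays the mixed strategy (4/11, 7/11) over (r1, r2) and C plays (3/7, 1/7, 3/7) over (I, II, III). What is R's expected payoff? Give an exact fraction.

248/77

Against (3/7, 1/7, 3/7), each row's expected payoff is r1: 34/7; r2: 16/7.
Taking the (4/11, 7/11)-weighted average: (4/11)·(34/7) + (7/11)·(16/7) = 248/77.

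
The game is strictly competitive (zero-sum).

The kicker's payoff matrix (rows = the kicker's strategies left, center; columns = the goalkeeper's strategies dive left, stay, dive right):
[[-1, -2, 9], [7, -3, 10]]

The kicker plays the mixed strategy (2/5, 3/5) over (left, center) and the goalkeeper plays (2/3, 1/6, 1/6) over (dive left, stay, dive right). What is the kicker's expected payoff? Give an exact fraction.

Against (2/3, 1/6, 1/6), each row's expected payoff is left: 1/2; center: 35/6.
Taking the (2/5, 3/5)-weighted average: (2/5)·(1/2) + (3/5)·(35/6) = 37/10.

37/10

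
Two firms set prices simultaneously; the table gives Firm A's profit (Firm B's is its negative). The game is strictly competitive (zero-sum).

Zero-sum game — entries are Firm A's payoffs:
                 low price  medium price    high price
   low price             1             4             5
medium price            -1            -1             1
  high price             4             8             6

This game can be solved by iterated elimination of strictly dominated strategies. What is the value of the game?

Column high price is strictly dominated by low price for Firm B (1<5, -1<1, 4<6); eliminate high price.
Row medium price is strictly dominated by row low price (1>-1, 4>-1); eliminate medium price.
Column medium price is strictly dominated by low price for Firm B (1<4, 4<8); eliminate medium price.
Row low price is strictly dominated by row high price (4>1); eliminate low price.
Only (high price, low price) remains, with payoff 4.

4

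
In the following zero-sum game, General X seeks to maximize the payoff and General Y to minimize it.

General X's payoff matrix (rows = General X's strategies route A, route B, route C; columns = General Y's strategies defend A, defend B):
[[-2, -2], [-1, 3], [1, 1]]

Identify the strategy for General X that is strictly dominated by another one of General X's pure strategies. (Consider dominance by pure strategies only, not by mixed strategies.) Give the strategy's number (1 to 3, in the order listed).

Compare route A with route B: -1 > -2, 3 > -2.
So route B strictly dominates route A for General X; route A is strictly dominated.

1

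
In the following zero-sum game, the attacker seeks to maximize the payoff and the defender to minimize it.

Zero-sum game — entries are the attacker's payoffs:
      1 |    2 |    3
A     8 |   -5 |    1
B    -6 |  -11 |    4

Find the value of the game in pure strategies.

-5

Row minima: -5, -11 → the attacker's maximin is -5.
Column maxima: 8, -5, 4 → the defender's minimax is -5.
They coincide at (A, 2), so the value is -5.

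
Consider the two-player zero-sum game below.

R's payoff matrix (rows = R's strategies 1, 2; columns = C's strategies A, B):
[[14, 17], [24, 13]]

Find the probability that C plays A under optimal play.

Row minima are 14 and 13, so R's maximin is 14; column maxima are 24 and 17, so C's minimax is 17. These differ, so the equilibrium is in mixed strategies.
Let C play A with probability q. R is indifferent when 14q + 17(1−q) = 24q + 13(1−q), giving q = 2/7.

2/7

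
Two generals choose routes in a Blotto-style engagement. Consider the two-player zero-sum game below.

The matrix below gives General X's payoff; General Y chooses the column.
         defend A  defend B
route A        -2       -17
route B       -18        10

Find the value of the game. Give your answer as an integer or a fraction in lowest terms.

-326/43

Row minima are -17 and -18, so General X's maximin is -17; column maxima are -2 and 10, so General Y's minimax is -2. These differ, so the equilibrium is in mixed strategies.
Let General X play route A with probability p. General Y is indifferent when −2p − 18(1−p) = −17p + 10(1−p), giving p = 28/43.
Let General Y play defend A with probability q. General X is indifferent when −2q − 17(1−q) = −18q + 10(1−q), giving q = 27/43.
The value is -2·(27/43) + (-17)·(16/43) = -326/43.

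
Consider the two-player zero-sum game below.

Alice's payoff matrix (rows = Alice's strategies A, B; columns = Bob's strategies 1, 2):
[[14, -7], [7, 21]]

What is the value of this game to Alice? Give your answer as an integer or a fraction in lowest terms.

49/5

Row minima are -7 and 7, so Alice's maximin is 7; column maxima are 14 and 21, so Bob's minimax is 14. These differ, so the equilibrium is in mixed strategies.
Let Alice play A with probability p. Bob is indifferent when 14p + 7(1−p) = −7p + 21(1−p), giving p = 2/5.
Let Bob play 1 with probability q. Alice is indifferent when 14q − 7(1−q) = 7q + 21(1−q), giving q = 4/5.
The value is 14·(4/5) + (-7)·(1/5) = 49/5.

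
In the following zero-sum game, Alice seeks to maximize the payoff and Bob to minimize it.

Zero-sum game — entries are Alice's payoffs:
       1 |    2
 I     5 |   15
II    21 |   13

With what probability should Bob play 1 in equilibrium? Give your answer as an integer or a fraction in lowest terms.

1/9

Row minima are 5 and 13, so Alice's maximin is 13; column maxima are 21 and 15, so Bob's minimax is 15. These differ, so the equilibrium is in mixed strategies.
Let Bob play 1 with probability q. Alice is indifferent when 5q + 15(1−q) = 21q + 13(1−q), giving q = 1/9.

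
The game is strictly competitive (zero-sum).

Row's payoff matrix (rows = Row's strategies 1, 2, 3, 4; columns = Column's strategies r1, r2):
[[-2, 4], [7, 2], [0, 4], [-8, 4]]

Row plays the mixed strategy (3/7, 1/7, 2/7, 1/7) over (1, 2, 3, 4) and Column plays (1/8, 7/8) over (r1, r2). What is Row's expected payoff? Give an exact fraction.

25/8

Against (1/8, 7/8), each row's expected payoff is 1: 13/4; 2: 21/8; 3: 7/2; 4: 5/2.
Taking the (3/7, 1/7, 2/7, 1/7)-weighted average: (3/7)·(13/4) + (1/7)·(21/8) + (2/7)·(7/2) + (1/7)·(5/2) = 25/8.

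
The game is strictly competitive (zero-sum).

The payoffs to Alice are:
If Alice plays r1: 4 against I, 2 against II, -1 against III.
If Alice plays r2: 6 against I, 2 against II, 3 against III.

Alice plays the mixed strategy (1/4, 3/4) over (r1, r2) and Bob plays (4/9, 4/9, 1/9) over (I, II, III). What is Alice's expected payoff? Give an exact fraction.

32/9

Against (4/9, 4/9, 1/9), each row's expected payoff is r1: 23/9; r2: 35/9.
Taking the (1/4, 3/4)-weighted average: (1/4)·(23/9) + (3/4)·(35/9) = 32/9.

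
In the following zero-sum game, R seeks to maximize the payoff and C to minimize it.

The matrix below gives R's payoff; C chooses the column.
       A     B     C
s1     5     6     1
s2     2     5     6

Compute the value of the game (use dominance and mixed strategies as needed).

7/2

Column B is strictly dominated by A for C (it gives R more in every row).
The remaining 2×2 game on (s1, s2) × (A, C) has no saddle point. Let R play s1 with probability p; indifference gives 5p + 2(1−p) = p + 6(1−p), so p = 1/2.
Similarly C's optimal q on A is 5/8, and the value is 5·(5/8) + (1)·(3/8) = 7/2.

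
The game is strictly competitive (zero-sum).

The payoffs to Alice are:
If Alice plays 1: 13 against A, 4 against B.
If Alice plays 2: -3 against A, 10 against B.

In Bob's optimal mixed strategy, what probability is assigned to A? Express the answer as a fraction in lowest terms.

3/11

Row minima are 4 and -3, so Alice's maximin is 4; column maxima are 13 and 10, so Bob's minimax is 10. These differ, so the equilibrium is in mixed strategies.
Let Bob play A with probability q. Alice is indifferent when 13q + 4(1−q) = −3q + 10(1−q), giving q = 3/11.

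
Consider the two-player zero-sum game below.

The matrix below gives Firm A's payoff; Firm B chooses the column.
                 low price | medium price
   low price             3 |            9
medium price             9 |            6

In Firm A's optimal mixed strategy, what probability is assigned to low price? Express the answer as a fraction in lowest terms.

Row minima are 3 and 6, so Firm A's maximin is 6; column maxima are 9 and 9, so Firm B's minimax is 9. These differ, so the equilibrium is in mixed strategies.
Let Firm A play low price with probability p. Firm B is indifferent when 3p + 9(1−p) = 9p + 6(1−p), giving p = 1/3.

1/3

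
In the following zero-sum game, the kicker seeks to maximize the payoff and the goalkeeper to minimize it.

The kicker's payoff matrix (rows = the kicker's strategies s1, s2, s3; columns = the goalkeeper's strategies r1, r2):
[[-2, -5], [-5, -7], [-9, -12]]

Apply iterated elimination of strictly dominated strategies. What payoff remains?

Column r1 is strictly dominated by r2 for the goalkeeper (-5<-2, -7<-5, -12<-9); eliminate r1.
Row s3 is strictly dominated by row s1 (-5>-12); eliminate s3.
Row s2 is strictly dominated by row s1 (-5>-7); eliminate s2.
Only (s1, r2) remains, with payoff -5.

-5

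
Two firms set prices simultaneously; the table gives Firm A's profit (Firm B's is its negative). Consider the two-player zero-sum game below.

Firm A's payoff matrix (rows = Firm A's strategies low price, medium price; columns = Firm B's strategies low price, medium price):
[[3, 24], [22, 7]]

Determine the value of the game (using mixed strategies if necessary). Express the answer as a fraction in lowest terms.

169/12

Row minima are 3 and 7, so Firm A's maximin is 7; column maxima are 22 and 24, so Firm B's minimax is 22. These differ, so the equilibrium is in mixed strategies.
Let Firm A play low price with probability p. Firm B is indifferent when 3p + 22(1−p) = 24p + 7(1−p), giving p = 5/12.
Let Firm B play low price with probability q. Firm A is indifferent when 3q + 24(1−q) = 22q + 7(1−q), giving q = 17/36.
The value is 3·(17/36) + (24)·(19/36) = 169/12.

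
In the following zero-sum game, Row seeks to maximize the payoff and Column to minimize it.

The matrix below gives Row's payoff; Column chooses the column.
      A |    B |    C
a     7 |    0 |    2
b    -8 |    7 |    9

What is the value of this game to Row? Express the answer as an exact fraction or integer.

Column C is strictly dominated by B for Column (it gives Row more in every row).
The remaining 2×2 game on (a, b) × (A, B) has no saddle point. Let Row play a with probability p; indifference gives 7p − 8(1−p) = 7(1−p), so p = 15/22.
Similarly Column's optimal q on A is 7/22, and the value is 7·(7/22) + (0)·(15/22) = 49/22.

49/22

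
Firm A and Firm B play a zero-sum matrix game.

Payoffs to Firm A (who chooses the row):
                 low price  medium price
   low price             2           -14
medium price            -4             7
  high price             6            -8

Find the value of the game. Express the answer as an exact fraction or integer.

2/5

Row low price is strictly dominated by row high price, so Firm A never plays it.
The remaining 2×2 game on (medium price, high price) × (low price, medium price) has no saddle point. Let Firm A play medium price with probability p; indifference gives −4p + 6(1−p) = 7p − 8(1−p), so p = 14/25.
Similarly Firm B's optimal q on low price is 3/5, and the value is -4·(3/5) + (7)·(2/5) = 2/5.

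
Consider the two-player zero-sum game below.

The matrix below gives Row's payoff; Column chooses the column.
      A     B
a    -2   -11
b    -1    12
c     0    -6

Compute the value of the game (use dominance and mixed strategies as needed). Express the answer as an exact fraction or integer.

-6/19

Row a is strictly dominated by row c, so Row never plays it.
The remaining 2×2 game on (b, c) × (A, B) has no saddle point. Let Row play b with probability p; indifference gives −p = 12p − 6(1−p), so p = 6/19.
Similarly Column's optimal q on A is 18/19, and the value is -1·(18/19) + (12)·(1/19) = -6/19.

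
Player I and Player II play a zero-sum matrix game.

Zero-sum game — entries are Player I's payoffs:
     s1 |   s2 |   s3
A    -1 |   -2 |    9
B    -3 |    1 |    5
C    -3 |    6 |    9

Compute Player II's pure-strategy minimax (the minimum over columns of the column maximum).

The worst case (largest entry) in each column is s1: -1, s2: 6, s3: 9.
The best (smallest) of these is -1.

-1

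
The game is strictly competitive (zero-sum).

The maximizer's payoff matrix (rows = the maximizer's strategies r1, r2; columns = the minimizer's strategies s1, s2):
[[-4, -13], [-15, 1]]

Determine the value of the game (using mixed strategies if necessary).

Row minima are -13 and -15, so the maximizer's maximin is -13; column maxima are -4 and 1, so the minimizer's minimax is -4. These differ, so the equilibrium is in mixed strategies.
Let the maximizer play r1 with probability p. The minimizer is indifferent when −4p − 15(1−p) = −13p + (1−p), giving p = 16/25.
Let the minimizer play s1 with probability q. The maximizer is indifferent when −4q − 13(1−q) = −15q + (1−q), giving q = 14/25.
The value is -4·(14/25) + (-13)·(11/25) = -199/25.

-199/25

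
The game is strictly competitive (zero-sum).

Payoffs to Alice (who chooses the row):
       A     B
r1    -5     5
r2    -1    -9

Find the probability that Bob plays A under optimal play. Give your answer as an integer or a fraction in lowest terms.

7/9

Row minima are -5 and -9, so Alice's maximin is -5; column maxima are -1 and 5, so Bob's minimax is -1. These differ, so the equilibrium is in mixed strategies.
Let Bob play A with probability q. Alice is indifferent when −5q + 5(1−q) = −q − 9(1−q), giving q = 7/9.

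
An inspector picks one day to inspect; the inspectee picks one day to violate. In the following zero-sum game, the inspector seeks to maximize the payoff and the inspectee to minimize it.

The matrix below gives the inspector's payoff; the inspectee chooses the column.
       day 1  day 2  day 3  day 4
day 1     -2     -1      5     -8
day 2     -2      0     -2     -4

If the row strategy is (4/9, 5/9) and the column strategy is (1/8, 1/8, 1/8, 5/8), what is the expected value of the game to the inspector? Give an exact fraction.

Against (1/8, 1/8, 1/8, 5/8), each row's expected payoff is day 1: -19/4; day 2: -3.
Taking the (4/9, 5/9)-weighted average: (4/9)·(-19/4) + (5/9)·(-3) = -34/9.

-34/9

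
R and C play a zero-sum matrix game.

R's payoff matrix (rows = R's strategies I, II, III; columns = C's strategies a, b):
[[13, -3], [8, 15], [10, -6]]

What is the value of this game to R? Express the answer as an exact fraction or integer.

Row III is strictly dominated by row I, so R never plays it.
The remaining 2×2 game on (I, II) × (a, b) has no saddle point. Let R play I with probability p; indifference gives 13p + 8(1−p) = −3p + 15(1−p), so p = 7/23.
Similarly C's optimal q on a is 18/23, and the value is 13·(18/23) + (-3)·(5/23) = 219/23.

219/23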